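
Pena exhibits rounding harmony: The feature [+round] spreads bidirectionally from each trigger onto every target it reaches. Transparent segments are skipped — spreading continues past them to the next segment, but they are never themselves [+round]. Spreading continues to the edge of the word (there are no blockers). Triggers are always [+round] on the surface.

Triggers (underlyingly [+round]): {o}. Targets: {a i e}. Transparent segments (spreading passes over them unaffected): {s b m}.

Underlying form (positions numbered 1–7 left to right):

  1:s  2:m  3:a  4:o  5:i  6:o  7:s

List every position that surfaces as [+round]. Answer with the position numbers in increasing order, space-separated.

3 4 5 6

From /o/ at 4 rightward: 5 /i/ → [+round]; 6 /o/ is itself a trigger — this domain ends here.
From /o/ at 4 leftward: 3 /a/ → [+round]; 2 /m/ transparent; 1 /s/ transparent; word edge.
From /o/ at 6 rightward: 7 /s/ transparent; word edge.
From /o/ at 6 leftward: 5 /i/ → [+round]; 4 /o/ is itself a trigger — this domain ends here.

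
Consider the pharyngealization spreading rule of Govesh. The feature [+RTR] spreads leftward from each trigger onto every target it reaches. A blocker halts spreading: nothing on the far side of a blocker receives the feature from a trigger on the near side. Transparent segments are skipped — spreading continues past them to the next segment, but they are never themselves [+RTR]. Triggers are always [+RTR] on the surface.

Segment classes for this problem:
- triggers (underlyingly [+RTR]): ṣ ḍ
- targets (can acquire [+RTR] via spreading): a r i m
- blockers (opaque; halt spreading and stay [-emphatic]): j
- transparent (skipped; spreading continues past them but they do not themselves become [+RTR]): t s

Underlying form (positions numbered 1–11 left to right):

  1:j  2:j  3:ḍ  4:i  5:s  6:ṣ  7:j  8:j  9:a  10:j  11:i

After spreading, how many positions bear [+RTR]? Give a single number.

From /ḍ/ at 3 leftward: 2 /j/ blocks.
From /ṣ/ at 6 leftward: 5 /s/ transparent; 4 /i/ → [+RTR]; 3 /ḍ/ is itself a trigger — this domain ends here.
Targets with no active source: positions 9 11 stay [-emphatic].
[+RTR] positions on the surface: 3 4 6.

3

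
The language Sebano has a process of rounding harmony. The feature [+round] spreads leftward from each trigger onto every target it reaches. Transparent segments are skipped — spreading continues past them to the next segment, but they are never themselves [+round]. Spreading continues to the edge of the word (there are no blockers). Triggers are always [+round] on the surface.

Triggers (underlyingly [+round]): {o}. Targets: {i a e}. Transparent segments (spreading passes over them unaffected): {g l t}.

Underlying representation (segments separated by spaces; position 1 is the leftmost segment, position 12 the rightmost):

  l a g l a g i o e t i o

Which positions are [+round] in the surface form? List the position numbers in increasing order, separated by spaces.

2 5 7 8 9 11 12

From /o/ at 8 leftward: 7 /i/ → [+round]; 6 /g/ transparent; 5 /a/ → [+round]; 4 /l/ transparent; 3 /g/ transparent; 2 /a/ → [+round]; 1 /l/ transparent; word edge.
From /o/ at 12 leftward: 11 /i/ → [+round]; 10 /t/ transparent; 9 /e/ → [+round]; 8 /o/ is itself a trigger — this domain ends here.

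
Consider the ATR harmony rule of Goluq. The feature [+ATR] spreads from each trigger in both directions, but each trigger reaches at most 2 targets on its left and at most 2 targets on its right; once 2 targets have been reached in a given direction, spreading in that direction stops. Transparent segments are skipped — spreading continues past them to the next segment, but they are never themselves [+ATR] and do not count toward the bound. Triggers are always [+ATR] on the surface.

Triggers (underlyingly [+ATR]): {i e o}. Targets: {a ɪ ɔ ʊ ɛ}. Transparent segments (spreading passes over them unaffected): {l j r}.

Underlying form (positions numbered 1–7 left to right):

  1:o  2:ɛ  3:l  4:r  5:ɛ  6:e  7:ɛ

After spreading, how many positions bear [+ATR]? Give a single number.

From /o/ at 1 rightward: 2 /ɛ/ → [+ATR]; 3 /l/ transparent; 4 /r/ transparent; 5 /ɛ/ → [+ATR]; bound reached.
From /o/ at 1 leftward: word edge.
From /e/ at 6 rightward: 7 /ɛ/ → [+ATR]; word edge.
From /e/ at 6 leftward: 5 /ɛ/ → [+ATR]; 4 /r/ transparent; 3 /l/ transparent; 2 /ɛ/ → [+ATR]; bound reached.
[+ATR] positions on the surface: 1 2 5 6 7.

5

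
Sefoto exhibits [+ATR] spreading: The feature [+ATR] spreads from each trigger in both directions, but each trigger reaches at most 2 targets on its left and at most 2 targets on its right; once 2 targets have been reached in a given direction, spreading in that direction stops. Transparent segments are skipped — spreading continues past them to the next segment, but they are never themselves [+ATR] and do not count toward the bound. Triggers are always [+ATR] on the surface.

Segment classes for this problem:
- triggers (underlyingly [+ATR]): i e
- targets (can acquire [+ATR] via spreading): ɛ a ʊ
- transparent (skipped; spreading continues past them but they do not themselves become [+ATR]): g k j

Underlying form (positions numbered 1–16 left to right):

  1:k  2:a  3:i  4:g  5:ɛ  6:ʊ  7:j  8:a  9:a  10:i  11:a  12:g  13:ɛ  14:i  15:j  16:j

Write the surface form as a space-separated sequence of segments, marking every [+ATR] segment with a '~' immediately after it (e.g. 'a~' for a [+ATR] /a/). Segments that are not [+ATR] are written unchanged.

From /i/ at 3 rightward: 4 /g/ transparent; 5 /ɛ/ → [+ATR]; 6 /ʊ/ → [+ATR]; bound reached.
From /i/ at 3 leftward: 2 /a/ → [+ATR]; 1 /k/ transparent; word edge.
From /i/ at 10 rightward: 11 /a/ → [+ATR]; 12 /g/ transparent; 13 /ɛ/ → [+ATR]; bound reached.
From /i/ at 10 leftward: 9 /a/ → [+ATR]; 8 /a/ → [+ATR]; bound reached.
From /i/ at 14 rightward: 15 /j/ transparent; 16 /j/ transparent; word edge.
From /i/ at 14 leftward: 13 /ɛ/ → [+ATR]; 12 /g/ transparent; 11 /a/ → [+ATR]; bound reached.
[+ATR] positions on the surface: 2 3 5 6 8 9 10 11 13 14.

k a~ i~ g ɛ~ ʊ~ j a~ a~ i~ a~ g ɛ~ i~ j j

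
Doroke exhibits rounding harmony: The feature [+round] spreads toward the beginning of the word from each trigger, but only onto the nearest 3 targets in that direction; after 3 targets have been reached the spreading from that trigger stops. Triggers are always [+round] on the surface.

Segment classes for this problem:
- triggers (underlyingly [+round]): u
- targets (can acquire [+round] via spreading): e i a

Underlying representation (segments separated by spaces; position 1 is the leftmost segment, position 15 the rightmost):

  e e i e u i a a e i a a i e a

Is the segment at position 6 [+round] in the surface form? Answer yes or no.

no

From /u/ at 5 leftward: 4 /e/ → [+round]; 3 /i/ → [+round]; 2 /e/ → [+round]; bound reached.
Targets with no active source: positions 1 6 7 8 9 10 11 12 13 14 15 stay [-round].
[+round] positions on the surface: 2 3 4 5.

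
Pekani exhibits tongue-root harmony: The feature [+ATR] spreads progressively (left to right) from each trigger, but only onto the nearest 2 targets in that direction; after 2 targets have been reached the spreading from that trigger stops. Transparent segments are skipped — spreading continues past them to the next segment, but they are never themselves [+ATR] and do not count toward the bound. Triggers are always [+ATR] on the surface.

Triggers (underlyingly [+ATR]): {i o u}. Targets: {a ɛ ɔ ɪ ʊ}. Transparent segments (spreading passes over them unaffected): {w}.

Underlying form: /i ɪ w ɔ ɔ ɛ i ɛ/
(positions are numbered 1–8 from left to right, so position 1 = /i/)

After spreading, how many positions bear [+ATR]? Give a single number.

5

From /i/ at 1 rightward: 2 /ɪ/ → [+ATR]; 3 /w/ transparent; 4 /ɔ/ → [+ATR]; bound reached.
From /i/ at 7 rightward: 8 /ɛ/ → [+ATR]; word edge.
Targets with no active source: positions 5 6 stay [-ATR].
[+ATR] positions on the surface: 1 2 4 7 8.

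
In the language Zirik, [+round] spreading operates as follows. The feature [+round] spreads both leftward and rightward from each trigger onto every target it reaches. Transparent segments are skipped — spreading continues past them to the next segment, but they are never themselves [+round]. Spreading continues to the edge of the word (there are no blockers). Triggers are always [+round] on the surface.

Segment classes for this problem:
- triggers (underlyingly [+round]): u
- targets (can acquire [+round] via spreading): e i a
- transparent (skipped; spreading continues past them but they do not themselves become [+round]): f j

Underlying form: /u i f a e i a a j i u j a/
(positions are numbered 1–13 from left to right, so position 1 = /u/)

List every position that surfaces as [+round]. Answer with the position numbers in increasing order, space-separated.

1 2 4 5 6 7 8 10 11 13

From /u/ at 1 rightward: 2 /i/ → [+round]; 3 /f/ transparent; 4 /a/ → [+round]; 5 /e/ → [+round]; 6 /i/ → [+round]; 7 /a/ → [+round]; 8 /a/ → [+round]; 9 /j/ transparent; 10 /i/ → [+round]; 11 /u/ is itself a trigger — this domain ends here.
From /u/ at 1 leftward: word edge.
From /u/ at 11 rightward: 12 /j/ transparent; 13 /a/ → [+round]; word edge.
From /u/ at 11 leftward: 10 /i/ → [+round]; 9 /j/ transparent; 8 /a/ → [+round]; 7 /a/ → [+round]; 6 /i/ → [+round]; 5 /e/ → [+round]; 4 /a/ → [+round]; 3 /f/ transparent; 2 /i/ → [+round]; 1 /u/ is itself a trigger — this domain ends here.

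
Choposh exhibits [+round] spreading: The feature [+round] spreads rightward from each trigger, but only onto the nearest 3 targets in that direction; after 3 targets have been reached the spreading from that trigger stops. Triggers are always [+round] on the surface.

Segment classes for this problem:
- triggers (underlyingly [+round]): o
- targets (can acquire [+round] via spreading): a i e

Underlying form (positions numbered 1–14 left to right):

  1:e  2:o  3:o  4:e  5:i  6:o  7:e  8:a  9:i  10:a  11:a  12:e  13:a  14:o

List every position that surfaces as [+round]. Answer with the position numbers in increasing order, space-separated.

From /o/ at 2 rightward: 3 /o/ is itself a trigger — this domain ends here.
From /o/ at 3 rightward: 4 /e/ → [+round]; 5 /i/ → [+round]; 6 /o/ is itself a trigger — this domain ends here.
From /o/ at 6 rightward: 7 /e/ → [+round]; 8 /a/ → [+round]; 9 /i/ → [+round]; bound reached.
From /o/ at 14 rightward: word edge.
Targets with no active source: positions 1 10 11 12 13 stay [-round].

2 3 4 5 6 7 8 9 14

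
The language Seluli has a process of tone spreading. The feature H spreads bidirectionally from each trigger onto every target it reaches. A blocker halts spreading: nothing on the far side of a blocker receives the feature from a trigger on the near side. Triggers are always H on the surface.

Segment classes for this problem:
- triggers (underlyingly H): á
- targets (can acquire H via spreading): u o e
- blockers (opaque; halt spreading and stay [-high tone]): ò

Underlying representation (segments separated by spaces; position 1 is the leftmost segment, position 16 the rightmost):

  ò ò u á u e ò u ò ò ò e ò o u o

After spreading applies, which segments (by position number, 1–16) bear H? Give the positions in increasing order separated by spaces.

From /á/ at 4 rightward: 5 /u/ → H; 6 /e/ → H; 7 /ò/ blocks.
From /á/ at 4 leftward: 3 /u/ → H; 2 /ò/ blocks.
Targets with no active source: positions 8 12 14 15 16 stay [-high tone].

3 4 5 6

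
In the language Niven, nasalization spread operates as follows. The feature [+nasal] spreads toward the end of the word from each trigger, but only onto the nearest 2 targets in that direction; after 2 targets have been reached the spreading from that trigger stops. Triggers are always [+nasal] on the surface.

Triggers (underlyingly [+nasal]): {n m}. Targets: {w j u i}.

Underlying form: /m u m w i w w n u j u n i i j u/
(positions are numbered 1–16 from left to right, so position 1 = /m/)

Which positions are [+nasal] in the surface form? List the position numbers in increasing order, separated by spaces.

From /m/ at 1 rightward: 2 /u/ → [+nasal]; 3 /m/ is itself a trigger — this domain ends here.
From /m/ at 3 rightward: 4 /w/ → [+nasal]; 5 /i/ → [+nasal]; bound reached.
From /n/ at 8 rightward: 9 /u/ → [+nasal]; 10 /j/ → [+nasal]; bound reached.
From /n/ at 12 rightward: 13 /i/ → [+nasal]; 14 /i/ → [+nasal]; bound reached.
Targets with no active source: positions 6 7 11 15 16 stay [-nasal].

1 2 3 4 5 8 9 10 12 13 14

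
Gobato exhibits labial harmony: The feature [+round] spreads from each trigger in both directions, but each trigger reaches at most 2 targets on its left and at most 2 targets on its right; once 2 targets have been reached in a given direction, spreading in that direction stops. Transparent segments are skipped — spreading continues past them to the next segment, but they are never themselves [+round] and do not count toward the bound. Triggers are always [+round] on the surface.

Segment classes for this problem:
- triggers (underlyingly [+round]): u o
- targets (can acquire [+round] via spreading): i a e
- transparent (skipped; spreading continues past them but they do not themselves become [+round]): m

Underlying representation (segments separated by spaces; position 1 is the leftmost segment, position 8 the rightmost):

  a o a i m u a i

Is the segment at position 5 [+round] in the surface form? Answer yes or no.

no

From /o/ at 2 rightward: 3 /a/ → [+round]; 4 /i/ → [+round]; bound reached.
From /o/ at 2 leftward: 1 /a/ → [+round]; word edge.
From /u/ at 6 rightward: 7 /a/ → [+round]; 8 /i/ → [+round]; bound reached.
From /u/ at 6 leftward: 5 /m/ transparent; 4 /i/ → [+round]; 3 /a/ → [+round]; bound reached.
[+round] positions on the surface: 1 2 3 4 6 7 8.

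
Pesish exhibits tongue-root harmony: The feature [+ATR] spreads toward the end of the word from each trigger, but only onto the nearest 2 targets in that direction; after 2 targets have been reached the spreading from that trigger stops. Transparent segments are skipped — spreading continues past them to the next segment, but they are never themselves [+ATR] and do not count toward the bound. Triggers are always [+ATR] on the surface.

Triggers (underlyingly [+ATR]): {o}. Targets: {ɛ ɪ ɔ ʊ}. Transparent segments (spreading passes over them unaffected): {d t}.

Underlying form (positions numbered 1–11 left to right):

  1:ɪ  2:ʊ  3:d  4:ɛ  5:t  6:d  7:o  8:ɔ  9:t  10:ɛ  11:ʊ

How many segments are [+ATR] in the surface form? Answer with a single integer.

3

From /o/ at 7 rightward: 8 /ɔ/ → [+ATR]; 9 /t/ transparent; 10 /ɛ/ → [+ATR]; bound reached.
Targets with no active source: positions 1 2 4 11 stay [-ATR].
[+ATR] positions on the surface: 7 8 10.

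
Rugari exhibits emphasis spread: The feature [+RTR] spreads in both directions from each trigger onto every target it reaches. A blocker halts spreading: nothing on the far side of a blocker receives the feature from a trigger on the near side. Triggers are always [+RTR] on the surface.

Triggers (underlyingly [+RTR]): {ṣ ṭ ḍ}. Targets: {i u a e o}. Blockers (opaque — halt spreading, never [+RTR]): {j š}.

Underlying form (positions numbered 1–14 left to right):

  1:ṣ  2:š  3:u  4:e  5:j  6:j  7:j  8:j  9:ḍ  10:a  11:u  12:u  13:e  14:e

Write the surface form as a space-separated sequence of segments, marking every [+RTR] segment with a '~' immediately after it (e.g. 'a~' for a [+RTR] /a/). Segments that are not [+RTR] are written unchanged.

From /ṣ/ at 1 rightward: 2 /š/ blocks.
From /ṣ/ at 1 leftward: word edge.
From /ḍ/ at 9 rightward: 10 /a/ → [+RTR]; 11 /u/ → [+RTR]; 12 /u/ → [+RTR]; 13 /e/ → [+RTR]; 14 /e/ → [+RTR]; word edge.
From /ḍ/ at 9 leftward: 8 /j/ blocks.
Targets with no active source: positions 3 4 stay [-emphatic].
[+RTR] positions on the surface: 1 9 10 11 12 13 14.

ṣ~ š u e j j j j ḍ~ a~ u~ u~ e~ e~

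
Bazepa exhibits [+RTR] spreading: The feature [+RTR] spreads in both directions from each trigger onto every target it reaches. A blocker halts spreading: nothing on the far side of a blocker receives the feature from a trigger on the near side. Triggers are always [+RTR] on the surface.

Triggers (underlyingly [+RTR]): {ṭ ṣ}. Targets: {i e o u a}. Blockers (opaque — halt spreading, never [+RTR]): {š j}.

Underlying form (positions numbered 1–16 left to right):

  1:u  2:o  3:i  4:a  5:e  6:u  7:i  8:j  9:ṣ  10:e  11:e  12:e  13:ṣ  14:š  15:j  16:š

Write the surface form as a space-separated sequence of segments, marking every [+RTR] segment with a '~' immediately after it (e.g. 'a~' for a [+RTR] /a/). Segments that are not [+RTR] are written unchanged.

From /ṣ/ at 9 rightward: 10 /e/ → [+RTR]; 11 /e/ → [+RTR]; 12 /e/ → [+RTR]; 13 /ṣ/ is itself a trigger — this domain ends here.
From /ṣ/ at 9 leftward: 8 /j/ blocks.
From /ṣ/ at 13 rightward: 14 /š/ blocks.
From /ṣ/ at 13 leftward: 12 /e/ → [+RTR]; 11 /e/ → [+RTR]; 10 /e/ → [+RTR]; 9 /ṣ/ is itself a trigger — this domain ends here.
Targets with no active source: positions 1 2 3 4 5 6 7 stay [-emphatic].
[+RTR] positions on the surface: 9 10 11 12 13.

u o i a e u i j ṣ~ e~ e~ e~ ṣ~ š j š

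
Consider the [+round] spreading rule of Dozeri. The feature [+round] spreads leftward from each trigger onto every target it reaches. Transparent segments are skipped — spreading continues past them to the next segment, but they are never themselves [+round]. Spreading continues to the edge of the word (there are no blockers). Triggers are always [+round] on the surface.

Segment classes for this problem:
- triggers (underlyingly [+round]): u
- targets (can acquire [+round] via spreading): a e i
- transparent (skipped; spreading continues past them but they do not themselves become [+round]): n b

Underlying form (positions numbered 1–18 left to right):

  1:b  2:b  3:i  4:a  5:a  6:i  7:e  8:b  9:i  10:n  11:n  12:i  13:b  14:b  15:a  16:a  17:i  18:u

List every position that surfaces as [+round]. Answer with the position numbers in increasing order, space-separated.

From /u/ at 18 leftward: 17 /i/ → [+round]; 16 /a/ → [+round]; 15 /a/ → [+round]; 14 /b/ transparent; 13 /b/ transparent; 12 /i/ → [+round]; 11 /n/ transparent; 10 /n/ transparent; 9 /i/ → [+round]; 8 /b/ transparent; 7 /e/ → [+round]; 6 /i/ → [+round]; 5 /a/ → [+round]; 4 /a/ → [+round]; 3 /i/ → [+round]; 2 /b/ transparent; 1 /b/ transparent; word edge.

3 4 5 6 7 9 12 15 16 17 18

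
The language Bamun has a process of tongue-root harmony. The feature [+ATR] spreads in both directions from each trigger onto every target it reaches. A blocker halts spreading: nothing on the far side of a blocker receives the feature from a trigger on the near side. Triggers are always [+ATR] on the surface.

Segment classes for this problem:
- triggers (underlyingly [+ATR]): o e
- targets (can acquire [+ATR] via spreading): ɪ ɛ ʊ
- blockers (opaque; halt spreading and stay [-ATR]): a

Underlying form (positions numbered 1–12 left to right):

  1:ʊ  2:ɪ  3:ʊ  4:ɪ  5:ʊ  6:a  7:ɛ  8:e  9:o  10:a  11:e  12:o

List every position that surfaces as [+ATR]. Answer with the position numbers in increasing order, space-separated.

From /e/ at 8 rightward: 9 /o/ is itself a trigger — this domain ends here.
From /e/ at 8 leftward: 7 /ɛ/ → [+ATR]; 6 /a/ blocks.
From /o/ at 9 rightward: 10 /a/ blocks.
From /o/ at 9 leftward: 8 /e/ is itself a trigger — this domain ends here.
From /e/ at 11 rightward: 12 /o/ is itself a trigger — this domain ends here.
From /e/ at 11 leftward: 10 /a/ blocks.
From /o/ at 12 rightward: word edge.
From /o/ at 12 leftward: 11 /e/ is itself a trigger — this domain ends here.
Targets with no active source: positions 1 2 3 4 5 stay [-ATR].

7 8 9 11 12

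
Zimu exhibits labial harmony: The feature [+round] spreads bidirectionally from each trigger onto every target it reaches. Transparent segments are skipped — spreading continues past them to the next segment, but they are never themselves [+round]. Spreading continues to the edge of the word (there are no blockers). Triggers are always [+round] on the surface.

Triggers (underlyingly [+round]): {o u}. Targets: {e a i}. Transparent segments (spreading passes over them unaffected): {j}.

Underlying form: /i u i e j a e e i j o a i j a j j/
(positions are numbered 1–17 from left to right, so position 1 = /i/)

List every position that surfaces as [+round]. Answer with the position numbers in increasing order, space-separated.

From /u/ at 2 rightward: 3 /i/ → [+round]; 4 /e/ → [+round]; 5 /j/ transparent; 6 /a/ → [+round]; 7 /e/ → [+round]; 8 /e/ → [+round]; 9 /i/ → [+round]; 10 /j/ transparent; 11 /o/ is itself a trigger — this domain ends here.
From /u/ at 2 leftward: 1 /i/ → [+round]; word edge.
From /o/ at 11 rightward: 12 /a/ → [+round]; 13 /i/ → [+round]; 14 /j/ transparent; 15 /a/ → [+round]; 16 /j/ transparent; 17 /j/ transparent; word edge.
From /o/ at 11 leftward: 10 /j/ transparent; 9 /i/ → [+round]; 8 /e/ → [+round]; 7 /e/ → [+round]; 6 /a/ → [+round]; 5 /j/ transparent; 4 /e/ → [+round]; 3 /i/ → [+round]; 2 /u/ is itself a trigger — this domain ends here.

1 2 3 4 6 7 8 9 11 12 13 15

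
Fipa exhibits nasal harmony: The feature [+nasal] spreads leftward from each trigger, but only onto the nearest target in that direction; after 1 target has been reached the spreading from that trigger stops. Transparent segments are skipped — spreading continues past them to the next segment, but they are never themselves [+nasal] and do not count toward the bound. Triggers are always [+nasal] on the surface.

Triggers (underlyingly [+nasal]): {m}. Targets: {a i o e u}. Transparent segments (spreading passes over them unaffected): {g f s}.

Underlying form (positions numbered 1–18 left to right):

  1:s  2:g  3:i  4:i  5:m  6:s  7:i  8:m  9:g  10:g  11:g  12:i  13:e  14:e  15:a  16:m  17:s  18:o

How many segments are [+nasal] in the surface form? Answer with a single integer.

6

From /m/ at 5 leftward: 4 /i/ → [+nasal]; bound reached.
From /m/ at 8 leftward: 7 /i/ → [+nasal]; bound reached.
From /m/ at 16 leftward: 15 /a/ → [+nasal]; bound reached.
Targets with no active source: positions 3 12 13 14 18 stay [-nasal].
[+nasal] positions on the surface: 4 5 7 8 15 16.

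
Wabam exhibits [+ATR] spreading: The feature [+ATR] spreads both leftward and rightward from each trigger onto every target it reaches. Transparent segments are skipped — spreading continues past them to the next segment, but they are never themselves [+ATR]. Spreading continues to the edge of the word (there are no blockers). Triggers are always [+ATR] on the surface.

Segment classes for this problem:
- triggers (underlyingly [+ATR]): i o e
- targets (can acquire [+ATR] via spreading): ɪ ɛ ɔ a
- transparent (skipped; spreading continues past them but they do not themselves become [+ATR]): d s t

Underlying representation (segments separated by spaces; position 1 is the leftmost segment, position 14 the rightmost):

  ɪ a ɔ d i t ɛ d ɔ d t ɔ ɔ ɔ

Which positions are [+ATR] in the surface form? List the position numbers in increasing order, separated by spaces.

From /i/ at 5 rightward: 6 /t/ transparent; 7 /ɛ/ → [+ATR]; 8 /d/ transparent; 9 /ɔ/ → [+ATR]; 10 /d/ transparent; 11 /t/ transparent; 12 /ɔ/ → [+ATR]; 13 /ɔ/ → [+ATR]; 14 /ɔ/ → [+ATR]; word edge.
From /i/ at 5 leftward: 4 /d/ transparent; 3 /ɔ/ → [+ATR]; 2 /a/ → [+ATR]; 1 /ɪ/ → [+ATR]; word edge.

1 2 3 5 7 9 12 13 14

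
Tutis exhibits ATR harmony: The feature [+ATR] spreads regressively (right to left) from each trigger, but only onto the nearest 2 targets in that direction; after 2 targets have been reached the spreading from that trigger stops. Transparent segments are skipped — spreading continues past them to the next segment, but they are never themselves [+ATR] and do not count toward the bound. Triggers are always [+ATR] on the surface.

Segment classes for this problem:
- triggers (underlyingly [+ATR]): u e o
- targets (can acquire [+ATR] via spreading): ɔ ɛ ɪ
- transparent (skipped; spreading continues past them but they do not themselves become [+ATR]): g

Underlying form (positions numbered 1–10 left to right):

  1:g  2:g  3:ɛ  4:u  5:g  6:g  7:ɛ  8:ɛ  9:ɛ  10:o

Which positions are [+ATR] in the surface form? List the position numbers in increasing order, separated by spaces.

3 4 8 9 10

From /u/ at 4 leftward: 3 /ɛ/ → [+ATR]; 2 /g/ transparent; 1 /g/ transparent; word edge.
From /o/ at 10 leftward: 9 /ɛ/ → [+ATR]; 8 /ɛ/ → [+ATR]; bound reached.
Target with no active source: position 7 stays [-ATR].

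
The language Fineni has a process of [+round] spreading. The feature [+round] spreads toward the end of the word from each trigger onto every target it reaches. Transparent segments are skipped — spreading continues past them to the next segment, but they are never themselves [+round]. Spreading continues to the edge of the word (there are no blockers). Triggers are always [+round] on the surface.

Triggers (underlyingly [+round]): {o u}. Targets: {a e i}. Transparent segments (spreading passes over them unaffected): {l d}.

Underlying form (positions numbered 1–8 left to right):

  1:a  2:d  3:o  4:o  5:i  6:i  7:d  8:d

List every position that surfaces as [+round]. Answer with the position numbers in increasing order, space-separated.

3 4 5 6

From /o/ at 3 rightward: 4 /o/ is itself a trigger — this domain ends here.
From /o/ at 4 rightward: 5 /i/ → [+round]; 6 /i/ → [+round]; 7 /d/ transparent; 8 /d/ transparent; word edge.
Target with no active source: position 1 stays [-round].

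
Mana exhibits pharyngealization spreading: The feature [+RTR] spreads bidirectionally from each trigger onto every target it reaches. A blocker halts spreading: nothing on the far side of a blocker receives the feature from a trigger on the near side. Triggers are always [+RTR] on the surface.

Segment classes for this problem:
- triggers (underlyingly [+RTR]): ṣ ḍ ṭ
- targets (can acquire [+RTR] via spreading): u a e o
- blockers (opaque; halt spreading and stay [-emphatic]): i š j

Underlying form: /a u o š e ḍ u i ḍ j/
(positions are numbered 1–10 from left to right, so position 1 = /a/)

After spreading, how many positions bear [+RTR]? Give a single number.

4

From /ḍ/ at 6 rightward: 7 /u/ → [+RTR]; 8 /i/ blocks.
From /ḍ/ at 6 leftward: 5 /e/ → [+RTR]; 4 /š/ blocks.
From /ḍ/ at 9 rightward: 10 /j/ blocks.
From /ḍ/ at 9 leftward: 8 /i/ blocks.
Targets with no active source: positions 1 2 3 stay [-emphatic].
[+RTR] positions on the surface: 5 6 7 9.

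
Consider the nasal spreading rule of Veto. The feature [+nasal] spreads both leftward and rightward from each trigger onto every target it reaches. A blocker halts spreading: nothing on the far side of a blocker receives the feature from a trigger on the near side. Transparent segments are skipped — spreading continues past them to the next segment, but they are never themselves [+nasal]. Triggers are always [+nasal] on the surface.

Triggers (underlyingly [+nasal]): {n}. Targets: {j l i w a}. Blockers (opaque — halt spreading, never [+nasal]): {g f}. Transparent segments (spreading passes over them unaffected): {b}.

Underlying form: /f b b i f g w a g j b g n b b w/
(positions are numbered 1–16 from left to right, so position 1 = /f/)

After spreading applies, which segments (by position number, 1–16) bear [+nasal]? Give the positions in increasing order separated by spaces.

From /n/ at 13 rightward: 14 /b/ transparent; 15 /b/ transparent; 16 /w/ → [+nasal]; word edge.
From /n/ at 13 leftward: 12 /g/ blocks.
Targets with no active source: positions 4 7 8 10 stay [-nasal].

13 16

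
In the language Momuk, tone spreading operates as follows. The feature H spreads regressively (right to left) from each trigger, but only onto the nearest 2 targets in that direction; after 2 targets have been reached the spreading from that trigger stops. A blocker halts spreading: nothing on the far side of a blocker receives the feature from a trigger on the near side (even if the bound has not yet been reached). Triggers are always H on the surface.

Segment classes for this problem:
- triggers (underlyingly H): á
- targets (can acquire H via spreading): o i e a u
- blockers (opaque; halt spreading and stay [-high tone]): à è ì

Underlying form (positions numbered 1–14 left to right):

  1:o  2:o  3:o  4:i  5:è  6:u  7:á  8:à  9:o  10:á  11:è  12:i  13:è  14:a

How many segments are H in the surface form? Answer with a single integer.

4

From /á/ at 7 leftward: 6 /u/ → H; 5 /è/ blocks.
From /á/ at 10 leftward: 9 /o/ → H; 8 /à/ blocks.
Targets with no active source: positions 1 2 3 4 12 14 stay [-high tone].
H positions on the surface: 6 7 9 10.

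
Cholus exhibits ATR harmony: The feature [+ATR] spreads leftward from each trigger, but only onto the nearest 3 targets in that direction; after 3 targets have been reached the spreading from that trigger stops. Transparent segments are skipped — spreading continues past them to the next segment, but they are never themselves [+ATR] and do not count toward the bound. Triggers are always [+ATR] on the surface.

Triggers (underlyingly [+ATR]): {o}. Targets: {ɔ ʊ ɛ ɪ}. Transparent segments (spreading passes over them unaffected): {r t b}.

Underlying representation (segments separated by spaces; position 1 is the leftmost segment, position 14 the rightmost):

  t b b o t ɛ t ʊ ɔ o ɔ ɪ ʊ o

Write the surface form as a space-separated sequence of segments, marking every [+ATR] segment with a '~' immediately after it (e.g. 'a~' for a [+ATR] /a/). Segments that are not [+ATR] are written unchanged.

t b b o~ t ɛ~ t ʊ~ ɔ~ o~ ɔ~ ɪ~ ʊ~ o~

From /o/ at 4 leftward: 3 /b/ transparent; 2 /b/ transparent; 1 /t/ transparent; word edge.
From /o/ at 10 leftward: 9 /ɔ/ → [+ATR]; 8 /ʊ/ → [+ATR]; 7 /t/ transparent; 6 /ɛ/ → [+ATR]; bound reached.
From /o/ at 14 leftward: 13 /ʊ/ → [+ATR]; 12 /ɪ/ → [+ATR]; 11 /ɔ/ → [+ATR]; bound reached.
[+ATR] positions on the surface: 4 6 8 9 10 11 12 13 14.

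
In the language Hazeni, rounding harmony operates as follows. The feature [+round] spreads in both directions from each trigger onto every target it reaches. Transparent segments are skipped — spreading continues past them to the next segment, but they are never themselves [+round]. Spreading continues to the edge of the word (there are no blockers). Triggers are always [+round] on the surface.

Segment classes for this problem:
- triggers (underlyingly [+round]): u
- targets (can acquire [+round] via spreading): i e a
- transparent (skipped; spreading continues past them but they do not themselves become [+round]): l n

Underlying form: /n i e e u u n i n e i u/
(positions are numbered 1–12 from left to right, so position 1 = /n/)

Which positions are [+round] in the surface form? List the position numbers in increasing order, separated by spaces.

From /u/ at 5 rightward: 6 /u/ is itself a trigger — this domain ends here.
From /u/ at 5 leftward: 4 /e/ → [+round]; 3 /e/ → [+round]; 2 /i/ → [+round]; 1 /n/ transparent; word edge.
From /u/ at 6 rightward: 7 /n/ transparent; 8 /i/ → [+round]; 9 /n/ transparent; 10 /e/ → [+round]; 11 /i/ → [+round]; 12 /u/ is itself a trigger — this domain ends here.
From /u/ at 6 leftward: 5 /u/ is itself a trigger — this domain ends here.
From /u/ at 12 rightward: word edge.
From /u/ at 12 leftward: 11 /i/ → [+round]; 10 /e/ → [+round]; 9 /n/ transparent; 8 /i/ → [+round]; 7 /n/ transparent; 6 /u/ is itself a trigger — this domain ends here.

2 3 4 5 6 8 10 11 12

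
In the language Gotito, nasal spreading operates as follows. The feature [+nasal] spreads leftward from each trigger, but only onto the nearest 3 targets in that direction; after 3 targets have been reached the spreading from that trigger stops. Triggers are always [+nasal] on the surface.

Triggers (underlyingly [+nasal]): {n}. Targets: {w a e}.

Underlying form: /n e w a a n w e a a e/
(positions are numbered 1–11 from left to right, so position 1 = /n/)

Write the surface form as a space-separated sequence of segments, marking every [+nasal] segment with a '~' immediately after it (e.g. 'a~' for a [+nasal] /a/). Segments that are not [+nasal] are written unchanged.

From /n/ at 1 leftward: word edge.
From /n/ at 6 leftward: 5 /a/ → [+nasal]; 4 /a/ → [+nasal]; 3 /w/ → [+nasal]; bound reached.
Targets with no active source: positions 2 7 8 9 10 11 stay [-nasal].
[+nasal] positions on the surface: 1 3 4 5 6.

n~ e w~ a~ a~ n~ w e a a e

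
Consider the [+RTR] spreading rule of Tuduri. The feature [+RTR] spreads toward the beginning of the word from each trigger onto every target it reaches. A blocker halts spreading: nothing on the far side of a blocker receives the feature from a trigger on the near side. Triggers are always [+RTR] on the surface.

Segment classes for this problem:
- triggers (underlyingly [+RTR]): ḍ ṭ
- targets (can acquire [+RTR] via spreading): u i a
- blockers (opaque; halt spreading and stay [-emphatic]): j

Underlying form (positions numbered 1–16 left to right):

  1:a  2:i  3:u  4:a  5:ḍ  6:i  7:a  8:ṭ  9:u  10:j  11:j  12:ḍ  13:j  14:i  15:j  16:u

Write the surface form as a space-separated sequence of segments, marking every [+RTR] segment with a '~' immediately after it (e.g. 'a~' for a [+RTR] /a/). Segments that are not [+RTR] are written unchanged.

a~ i~ u~ a~ ḍ~ i~ a~ ṭ~ u j j ḍ~ j i j u

From /ḍ/ at 5 leftward: 4 /a/ → [+RTR]; 3 /u/ → [+RTR]; 2 /i/ → [+RTR]; 1 /a/ → [+RTR]; word edge.
From /ṭ/ at 8 leftward: 7 /a/ → [+RTR]; 6 /i/ → [+RTR]; 5 /ḍ/ is itself a trigger — this domain ends here.
From /ḍ/ at 12 leftward: 11 /j/ blocks.
Targets with no active source: positions 9 14 16 stay [-emphatic].
[+RTR] positions on the surface: 1 2 3 4 5 6 7 8 12.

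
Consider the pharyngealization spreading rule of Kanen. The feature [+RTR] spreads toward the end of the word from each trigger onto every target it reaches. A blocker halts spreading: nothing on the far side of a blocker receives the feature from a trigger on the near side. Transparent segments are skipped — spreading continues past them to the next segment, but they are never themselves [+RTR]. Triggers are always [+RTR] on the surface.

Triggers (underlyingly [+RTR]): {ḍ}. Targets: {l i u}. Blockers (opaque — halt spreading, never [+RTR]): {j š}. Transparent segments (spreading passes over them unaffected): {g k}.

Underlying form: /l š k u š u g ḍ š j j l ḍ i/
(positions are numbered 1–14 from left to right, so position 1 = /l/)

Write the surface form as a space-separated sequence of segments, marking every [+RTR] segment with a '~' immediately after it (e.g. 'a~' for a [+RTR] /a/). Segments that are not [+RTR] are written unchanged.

From /ḍ/ at 8 rightward: 9 /š/ blocks.
From /ḍ/ at 13 rightward: 14 /i/ → [+RTR]; word edge.
Targets with no active source: positions 1 4 6 12 stay [-emphatic].
[+RTR] positions on the surface: 8 13 14.

l š k u š u g ḍ~ š j j l ḍ~ i~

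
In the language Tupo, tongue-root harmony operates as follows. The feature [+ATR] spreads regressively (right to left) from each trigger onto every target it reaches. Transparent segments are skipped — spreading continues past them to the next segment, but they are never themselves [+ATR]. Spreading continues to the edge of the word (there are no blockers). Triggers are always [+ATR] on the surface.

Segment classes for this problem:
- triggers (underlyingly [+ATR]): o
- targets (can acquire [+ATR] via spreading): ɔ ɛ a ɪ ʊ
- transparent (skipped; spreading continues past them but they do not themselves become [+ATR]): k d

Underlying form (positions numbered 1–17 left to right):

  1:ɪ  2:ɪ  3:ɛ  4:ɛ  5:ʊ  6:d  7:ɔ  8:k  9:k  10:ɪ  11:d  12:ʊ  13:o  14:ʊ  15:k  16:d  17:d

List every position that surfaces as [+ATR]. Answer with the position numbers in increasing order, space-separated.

1 2 3 4 5 7 10 12 13

From /o/ at 13 leftward: 12 /ʊ/ → [+ATR]; 11 /d/ transparent; 10 /ɪ/ → [+ATR]; 9 /k/ transparent; 8 /k/ transparent; 7 /ɔ/ → [+ATR]; 6 /d/ transparent; 5 /ʊ/ → [+ATR]; 4 /ɛ/ → [+ATR]; 3 /ɛ/ → [+ATR]; 2 /ɪ/ → [+ATR]; 1 /ɪ/ → [+ATR]; word edge.
Target with no active source: position 14 stays [-ATR].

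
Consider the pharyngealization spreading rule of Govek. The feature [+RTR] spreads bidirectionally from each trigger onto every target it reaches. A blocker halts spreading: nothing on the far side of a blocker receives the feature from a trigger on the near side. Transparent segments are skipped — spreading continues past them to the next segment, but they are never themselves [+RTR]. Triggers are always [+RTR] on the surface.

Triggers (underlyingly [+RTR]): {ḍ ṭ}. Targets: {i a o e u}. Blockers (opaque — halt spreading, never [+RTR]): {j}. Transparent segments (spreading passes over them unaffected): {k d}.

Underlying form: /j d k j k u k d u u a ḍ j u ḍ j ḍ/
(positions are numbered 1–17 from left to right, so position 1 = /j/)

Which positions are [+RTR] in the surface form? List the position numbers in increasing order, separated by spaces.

From /ḍ/ at 12 rightward: 13 /j/ blocks.
From /ḍ/ at 12 leftward: 11 /a/ → [+RTR]; 10 /u/ → [+RTR]; 9 /u/ → [+RTR]; 8 /d/ transparent; 7 /k/ transparent; 6 /u/ → [+RTR]; 5 /k/ transparent; 4 /j/ blocks.
From /ḍ/ at 15 rightward: 16 /j/ blocks.
From /ḍ/ at 15 leftward: 14 /u/ → [+RTR]; 13 /j/ blocks.
From /ḍ/ at 17 rightward: word edge.
From /ḍ/ at 17 leftward: 16 /j/ blocks.

6 9 10 11 12 14 15 17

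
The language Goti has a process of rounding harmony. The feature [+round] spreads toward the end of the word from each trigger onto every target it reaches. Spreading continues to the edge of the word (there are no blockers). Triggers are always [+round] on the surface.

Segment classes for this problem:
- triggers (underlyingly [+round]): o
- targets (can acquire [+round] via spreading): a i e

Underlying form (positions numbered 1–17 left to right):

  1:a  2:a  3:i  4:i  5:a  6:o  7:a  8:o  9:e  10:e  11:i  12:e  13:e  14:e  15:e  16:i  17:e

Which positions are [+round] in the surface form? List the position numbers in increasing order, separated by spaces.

6 7 8 9 10 11 12 13 14 15 16 17

From /o/ at 6 rightward: 7 /a/ → [+round]; 8 /o/ is itself a trigger — this domain ends here.
From /o/ at 8 rightward: 9 /e/ → [+round]; 10 /e/ → [+round]; 11 /i/ → [+round]; 12 /e/ → [+round]; 13 /e/ → [+round]; 14 /e/ → [+round]; 15 /e/ → [+round]; 16 /i/ → [+round]; 17 /e/ → [+round]; word edge.
Targets with no active source: positions 1 2 3 4 5 stay [-round].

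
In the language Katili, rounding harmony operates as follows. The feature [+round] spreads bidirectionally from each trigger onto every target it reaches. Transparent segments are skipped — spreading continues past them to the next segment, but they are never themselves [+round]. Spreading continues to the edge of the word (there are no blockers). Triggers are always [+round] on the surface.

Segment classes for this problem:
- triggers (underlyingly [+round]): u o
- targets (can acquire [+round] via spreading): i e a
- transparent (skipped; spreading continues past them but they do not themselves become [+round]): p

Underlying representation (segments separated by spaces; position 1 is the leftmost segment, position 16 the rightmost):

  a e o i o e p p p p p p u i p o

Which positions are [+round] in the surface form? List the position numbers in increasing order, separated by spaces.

1 2 3 4 5 6 13 14 16

From /o/ at 3 rightward: 4 /i/ → [+round]; 5 /o/ is itself a trigger — this domain ends here.
From /o/ at 3 leftward: 2 /e/ → [+round]; 1 /a/ → [+round]; word edge.
From /o/ at 5 rightward: 6 /e/ → [+round]; 7 /p/ transparent; 8 /p/ transparent; 9 /p/ transparent; 10 /p/ transparent; 11 /p/ transparent; 12 /p/ transparent; 13 /u/ is itself a trigger — this domain ends here.
From /o/ at 5 leftward: 4 /i/ → [+round]; 3 /o/ is itself a trigger — this domain ends here.
From /u/ at 13 rightward: 14 /i/ → [+round]; 15 /p/ transparent; 16 /o/ is itself a trigger — this domain ends here.
From /u/ at 13 leftward: 12 /p/ transparent; 11 /p/ transparent; 10 /p/ transparent; 9 /p/ transparent; 8 /p/ transparent; 7 /p/ transparent; 6 /e/ → [+round]; 5 /o/ is itself a trigger — this domain ends here.
From /o/ at 16 rightward: word edge.
From /o/ at 16 leftward: 15 /p/ transparent; 14 /i/ → [+round]; 13 /u/ is itself a trigger — this domain ends here.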